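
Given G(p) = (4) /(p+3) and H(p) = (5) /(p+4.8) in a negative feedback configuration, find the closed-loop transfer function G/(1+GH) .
Closed-loop T = G/(1+GH).
Numerator: G_num * H_den = 4*p + 19.2.
Denominator: G_den * H_den + G_num * H_num = (p^2 + 7.8*p + 14.4) + (20) = p^2 + 7.8*p + 34.4.
T(p) = (4*p + 19.2)/(p^2 + 7.8*p + 34.4)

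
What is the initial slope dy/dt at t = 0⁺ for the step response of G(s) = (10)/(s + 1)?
IVT: y'(0⁺) = lim_{s→∞} s²·Y(s) = lim_{s→∞} s·G(s).
deg(num) = 0, deg(den) = 1, relative degree = 1, so s·G(s) → (leading num)/(leading den) = 10/1 = 10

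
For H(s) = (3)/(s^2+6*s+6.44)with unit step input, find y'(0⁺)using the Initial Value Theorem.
IVT: y'(0⁺) = lim_{s→∞} s²·Y(s) = lim_{s→∞} s·H(s).
deg(num) = 0, deg(den) = 2, relative degree = 2 ≥ 2, so s·H(s) → 0. Initial slope = 0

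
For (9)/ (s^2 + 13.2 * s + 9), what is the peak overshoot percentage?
Standard form: ωn²/(s²+2ζωn·s+ωn²) → ωn = 3, ζ = 2.2.
ζ ≥ 1, so the response is non-oscillatory: peak overshoot = 0%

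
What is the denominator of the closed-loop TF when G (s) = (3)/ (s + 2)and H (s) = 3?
Characteristic poly = G_den * H_den + G_num * H_num = (s + 2) + (9) = s + 11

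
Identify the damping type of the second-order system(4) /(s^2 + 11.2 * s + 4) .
Standard form: ωn²/(s²+2ζωn·s+ωn²) gives ωn=2, ζ=2.8.
Overdamped (ζ = 2.8 > 1)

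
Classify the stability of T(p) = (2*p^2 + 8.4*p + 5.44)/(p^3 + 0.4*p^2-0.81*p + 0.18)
Denominator: p^3 + 0.4*p^2 - 0.81*p + 0.18 = (p - 0.3)(p - 0.5)(p + 1.2). Poles: -1.2, 0.3, 0.5. Unstable (2 pole(s) in RHP)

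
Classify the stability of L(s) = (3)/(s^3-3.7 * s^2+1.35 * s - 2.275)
Denominator: s^3 - 3.7*s^2 + 1.35*s - 2.275 = (s - 3.5)(s^2 - 0.2*s + 0.65). Poles: 0.1 + 0.8j, 0.1 - 0.8j, 3.5. Unstable (3 pole(s) in RHP)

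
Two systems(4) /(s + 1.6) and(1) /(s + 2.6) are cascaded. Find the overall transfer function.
Series: H = H₁ · H₂ = (n₁·n₂)/(d₁·d₂).
Num: n₁·n₂ = 4. Den: d₁·d₂ = s^2 + 4.2*s + 4.16.
H(s) = (4)/(s^2 + 4.2*s + 4.16)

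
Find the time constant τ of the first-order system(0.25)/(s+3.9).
First-order system: τ = -1/pole. Pole = -3.9. τ = -1/(-3.9) = 0.2564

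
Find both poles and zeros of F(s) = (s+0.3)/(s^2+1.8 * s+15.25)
Set denominator = 0: s^2 + 1.8*s + 15.25 = 0 → Poles: -0.9 + 3.8j, -0.9 - 3.8j
Set numerator = 0: s + 0.3 = 0 → Zeros: -0.3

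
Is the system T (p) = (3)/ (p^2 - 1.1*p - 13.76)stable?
Denominator: p^2 - 1.1*p - 13.76 = (p - 4.3)(p + 3.2). Poles: -3.2, 4.3. All Re(p)<0: No (unstable)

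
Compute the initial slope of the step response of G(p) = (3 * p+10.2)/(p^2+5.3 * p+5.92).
IVT: y'(0⁺) = lim_{p→∞} p²·Y(p) = lim_{p→∞} p·G(p).
deg(num) = 1, deg(den) = 2, relative degree = 1, so p·G(p) → (leading num)/(leading den) = 3/1 = 3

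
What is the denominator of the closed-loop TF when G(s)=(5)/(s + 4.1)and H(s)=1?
Characteristic poly = G_den * H_den + G_num * H_num = (s + 4.1) + (5) = s + 9.1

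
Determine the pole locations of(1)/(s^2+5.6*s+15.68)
Set denominator = 0: s^2 + 5.6*s + 15.68 = 0 → Poles: -2.8 + 2.8j, -2.8 - 2.8j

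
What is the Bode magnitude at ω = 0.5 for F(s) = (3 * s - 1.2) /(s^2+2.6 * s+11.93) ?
Substitute s = j*0.5: F(j0.5) = -0.0873636 + 0.138148j.
|F(j0.5)| = sqrt(Re² + Im²) = 0.1635.
20*log₁₀(0.1635) = -15.73 dB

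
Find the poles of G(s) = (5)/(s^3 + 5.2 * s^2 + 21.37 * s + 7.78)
Set denominator = 0: s^3 + 5.2*s^2 + 21.37*s + 7.78 = (s + 0.4)(s^2 + 4.8*s + 19.45) = 0 → Poles: -0.4, -2.4 + 3.7j, -2.4 - 3.7j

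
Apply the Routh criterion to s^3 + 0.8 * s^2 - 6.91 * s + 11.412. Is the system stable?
Routh array:
s^3: [1, -6.91]; s^2: [0.8, 11.412]; s^1: [-21.175]; s^0: [11.412]
First column: [1, 0.8, -21.175, 11.412]. Sign changes = 2.
No, unstable (2 RHP root(s))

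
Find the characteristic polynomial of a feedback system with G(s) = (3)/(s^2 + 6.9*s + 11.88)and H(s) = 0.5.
Characteristic poly = G_den * H_den + G_num * H_num = (s^2 + 6.9*s + 11.88) + (1.5) = s^2 + 6.9*s + 13.38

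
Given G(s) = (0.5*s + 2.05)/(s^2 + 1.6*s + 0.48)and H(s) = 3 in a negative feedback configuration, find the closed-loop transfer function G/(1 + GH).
Closed-loop T = G/(1+GH).
Numerator: G_num * H_den = 0.5*s + 2.05.
Denominator: G_den * H_den + G_num * H_num = (s^2 + 1.6*s + 0.48) + (1.5*s + 6.15) = s^2 + 3.1*s + 6.63.
T(s) = (0.5*s + 2.05)/(s^2 + 3.1*s + 6.63)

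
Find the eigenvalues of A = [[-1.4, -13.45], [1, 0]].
Eigenvalues solve det(λI - A) = 0.
Characteristic polynomial: λ^2 + 1.4*λ + 13.45 = 0.
Roots: -0.7 + 3.6j, -0.7 - 3.6j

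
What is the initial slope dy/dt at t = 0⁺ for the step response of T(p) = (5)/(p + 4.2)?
IVT: y'(0⁺) = lim_{p→∞} p²·Y(p) = lim_{p→∞} p·T(p).
deg(num) = 0, deg(den) = 1, relative degree = 1, so p·T(p) → (leading num)/(leading den) = 5/1 = 5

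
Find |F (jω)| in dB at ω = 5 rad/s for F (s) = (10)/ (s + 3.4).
Substitute s = j*5: F(j5) = 0.929978 - 1.36761j.
|F(j5)| = sqrt(Re² + Im²) = 1.654.
20*log₁₀(1.654) = 4.37 dB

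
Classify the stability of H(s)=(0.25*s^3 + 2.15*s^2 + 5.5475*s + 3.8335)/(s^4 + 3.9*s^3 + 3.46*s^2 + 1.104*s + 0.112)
Denominator: s^4 + 3.9*s^3 + 3.46*s^2 + 1.104*s + 0.112 = (s + 0.5)(s + 0.4)(s + 2.8)(s + 0.2). Poles: -0.2, -0.4, -0.5, -2.8. Stable (all poles in LHP)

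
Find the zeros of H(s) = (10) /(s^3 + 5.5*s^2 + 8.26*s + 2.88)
Numerator is a nonzero constant (10) → Zeros: none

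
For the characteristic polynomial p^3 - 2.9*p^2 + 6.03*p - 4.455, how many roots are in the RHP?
p^3 - 2.9*p^2 + 6.03*p - 4.455 = (p - 1.1)(p^2 - 1.8*p + 4.05). Poles: 0.9 + 1.8j, 0.9 - 1.8j, 1.1. RHP poles (Re>0): 3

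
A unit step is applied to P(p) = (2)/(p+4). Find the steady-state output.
FVT: lim_{t→∞} y(t) = lim_{p→0} p*Y(p) where Y(p) = P(p)/p.
= lim_{p→0} P(p) = P(0) = num(0)/den(0) = 2/4 = 0.5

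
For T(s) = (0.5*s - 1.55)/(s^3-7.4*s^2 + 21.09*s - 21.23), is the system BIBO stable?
Denominator: s^3 - 7.4*s^2 + 21.09*s - 21.23 = (s - 2.2)(s^2 - 5.2*s + 9.65). Poles: 2.2, 2.6 + 1.7j, 2.6 - 1.7j. All Re(p)<0: No (unstable)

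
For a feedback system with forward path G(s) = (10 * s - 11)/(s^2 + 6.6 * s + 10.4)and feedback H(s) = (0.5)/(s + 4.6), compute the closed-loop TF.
Closed-loop T = G/(1+GH).
Numerator: G_num * H_den = 10*s^2 + 35*s - 50.6.
Denominator: G_den * H_den + G_num * H_num = (s^3 + 11.2*s^2 + 40.76*s + 47.84) + (5*s - 5.5) = s^3 + 11.2*s^2 + 45.76*s + 42.34.
T(s) = (10*s^2 + 35*s - 50.6)/(s^3 + 11.2*s^2 + 45.76*s + 42.34)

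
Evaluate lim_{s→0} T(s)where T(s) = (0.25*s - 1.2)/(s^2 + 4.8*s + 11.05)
DC gain = T(0) = num(0)/den(0) = -1.2/11.05 = -0.1086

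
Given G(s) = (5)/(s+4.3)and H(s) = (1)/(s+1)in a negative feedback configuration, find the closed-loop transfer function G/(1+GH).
Closed-loop T = G/(1+GH).
Numerator: G_num * H_den = 5*s + 5.
Denominator: G_den * H_den + G_num * H_num = (s^2 + 5.3*s + 4.3) + (5) = s^2 + 5.3*s + 9.3.
T(s) = (5*s + 5)/(s^2 + 5.3*s + 9.3)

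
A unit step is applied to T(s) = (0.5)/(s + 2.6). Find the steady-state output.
FVT: lim_{t→∞} y(t) = lim_{s→0} s*Y(s) where Y(s) = T(s)/s.
= lim_{s→0} T(s) = T(0) = num(0)/den(0) = 0.5/2.6 = 0.1923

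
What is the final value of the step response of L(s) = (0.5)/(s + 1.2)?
FVT: lim_{t→∞} y(t) = lim_{s→0} s*Y(s) where Y(s) = L(s)/s.
= lim_{s→0} L(s) = L(0) = num(0)/den(0) = 0.5/1.2 = 0.4167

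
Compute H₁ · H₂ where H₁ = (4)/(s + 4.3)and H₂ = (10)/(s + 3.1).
Series: H = H₁ · H₂ = (n₁·n₂)/(d₁·d₂).
Num: n₁·n₂ = 40. Den: d₁·d₂ = s^2 + 7.4*s + 13.33.
H(s) = (40)/(s^2 + 7.4*s + 13.33)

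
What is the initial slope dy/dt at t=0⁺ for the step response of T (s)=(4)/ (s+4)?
IVT: y'(0⁺) = lim_{s→∞} s²·Y(s) = lim_{s→∞} s·T(s).
deg(num) = 0, deg(den) = 1, relative degree = 1, so s·T(s) → (leading num)/(leading den) = 4/1 = 4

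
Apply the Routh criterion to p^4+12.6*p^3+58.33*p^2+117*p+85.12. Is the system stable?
Routh array:
p^4: [1, 58.33, 85.12]; p^3: [12.6, 117]; p^2: [49.0443, 85.12]; p^1: [95.1318]; p^0: [85.12]
First column: [1, 12.6, 49.0443, 95.1318, 85.12]. Sign changes = 0.
Yes, stable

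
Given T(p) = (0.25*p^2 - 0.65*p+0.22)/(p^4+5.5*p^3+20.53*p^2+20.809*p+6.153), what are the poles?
Set denominator = 0: p^4 + 5.5*p^3 + 20.53*p^2 + 20.809*p + 6.153 = (p + 0.6)(p + 0.7)(p^2 + 4.2*p + 14.65) = 0 → Poles: -0.6, -0.7, -2.1 + 3.2j, -2.1 - 3.2j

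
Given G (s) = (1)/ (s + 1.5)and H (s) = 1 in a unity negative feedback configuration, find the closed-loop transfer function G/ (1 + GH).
Closed-loop T = G/(1+GH).
Numerator: G_num * H_den = 1.
Denominator: G_den * H_den + G_num * H_num = (s + 1.5) + (1) = s + 2.5.
T(s) = (1)/(s + 2.5)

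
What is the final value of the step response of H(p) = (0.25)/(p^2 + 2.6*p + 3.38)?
FVT: lim_{t→∞} y(t) = lim_{p→0} p*Y(p) where Y(p) = H(p)/p.
= lim_{p→0} H(p) = H(0) = num(0)/den(0) = 0.25/3.38 = 0.07396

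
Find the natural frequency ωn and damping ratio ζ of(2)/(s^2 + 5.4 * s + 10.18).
Underdamped: complex pole -2.7 + 1.7j. ωn = |pole| = 3.191, ζ = -Re(pole)/ωn = 0.8462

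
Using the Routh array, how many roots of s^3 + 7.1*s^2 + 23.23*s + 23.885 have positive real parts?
Routh array:
s^3: [1, 23.23]; s^2: [7.1, 23.885]; s^1: [19.8659]; s^0: [23.885]
First column: [1, 7.1, 19.8659, 23.885]. Sign changes = RHP roots = 0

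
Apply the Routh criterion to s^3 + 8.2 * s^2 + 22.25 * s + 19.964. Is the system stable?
Routh array:
s^3: [1, 22.25]; s^2: [8.2, 19.964]; s^1: [19.8154]; s^0: [19.964]
First column: [1, 8.2, 19.8154, 19.964]. Sign changes = 0.
Yes, stable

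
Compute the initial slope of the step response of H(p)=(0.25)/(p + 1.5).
IVT: y'(0⁺) = lim_{p→∞} p²·Y(p) = lim_{p→∞} p·H(p).
deg(num) = 0, deg(den) = 1, relative degree = 1, so p·H(p) → (leading num)/(leading den) = 0.25/1 = 0.25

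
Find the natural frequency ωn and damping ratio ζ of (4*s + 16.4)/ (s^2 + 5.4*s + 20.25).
Underdamped: complex pole -2.7 + 3.6j. ωn = |pole| = 4.5, ζ = -Re(pole)/ωn = 0.6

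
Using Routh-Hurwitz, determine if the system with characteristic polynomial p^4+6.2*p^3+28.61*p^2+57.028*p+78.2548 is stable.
Routh array:
p^4: [1, 28.61, 78.2548]; p^3: [6.2, 57.028]; p^2: [19.4119, 78.2548]; p^1: [32.0341]; p^0: [78.2548]
First column: [1, 6.2, 19.4119, 32.0341, 78.2548]. Sign changes = 0.
Yes, stable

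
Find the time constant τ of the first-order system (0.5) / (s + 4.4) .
First-order system: τ = -1/pole. Pole = -4.4. τ = -1/(-4.4) = 0.2273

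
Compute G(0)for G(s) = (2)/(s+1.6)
DC gain = G(0) = num(0)/den(0) = 2/1.6 = 1.25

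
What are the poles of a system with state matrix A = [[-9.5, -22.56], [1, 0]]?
Eigenvalues solve det(λI - A) = 0.
Characteristic polynomial: λ^2 + 9.5*λ + 22.56 = 0.
Factor: (λ + 4.8)(λ + 4.7) = 0.
Roots: -4.7, -4.8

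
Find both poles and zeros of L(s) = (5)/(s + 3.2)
Set denominator = 0: s + 3.2 = 0 → Poles: -3.2
Numerator is a nonzero constant (5) → Zeros: none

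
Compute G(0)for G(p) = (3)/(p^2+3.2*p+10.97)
DC gain = G(0) = num(0)/den(0) = 3/10.97 = 0.2735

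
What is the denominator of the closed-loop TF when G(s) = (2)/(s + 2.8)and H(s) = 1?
Characteristic poly = G_den * H_den + G_num * H_num = (s + 2.8) + (2) = s + 4.8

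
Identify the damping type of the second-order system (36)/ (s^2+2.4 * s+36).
Standard form: ωn²/(s²+2ζωn·s+ωn²) gives ωn=6, ζ=0.2.
Underdamped (ζ = 0.2 < 1)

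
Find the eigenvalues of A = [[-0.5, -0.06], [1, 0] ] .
Eigenvalues solve det(λI - A) = 0.
Characteristic polynomial: λ^2 + 0.5*λ + 0.06 = 0.
Factor: (λ + 0.2)(λ + 0.3) = 0.
Roots: -0.2, -0.3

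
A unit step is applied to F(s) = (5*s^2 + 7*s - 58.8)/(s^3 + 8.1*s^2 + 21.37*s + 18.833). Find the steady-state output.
FVT: lim_{t→∞} y(t) = lim_{s→0} s*Y(s) where Y(s) = F(s)/s.
= lim_{s→0} F(s) = F(0) = num(0)/den(0) = -58.8/18.833 = -3.122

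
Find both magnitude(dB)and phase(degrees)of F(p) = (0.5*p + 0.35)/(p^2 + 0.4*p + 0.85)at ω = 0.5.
Substitute p = j*0.5: F(j0.5) = 0.65 + 0.2j.
|F| = 20*log₁₀(sqrt(Re²+Im²)) = -3.35 dB.
∠F = atan2(Im, Re) = 17.10°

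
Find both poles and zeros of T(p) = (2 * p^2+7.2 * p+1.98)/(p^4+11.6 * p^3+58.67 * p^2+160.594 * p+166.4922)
Set denominator = 0: p^4 + 11.6*p^3 + 58.67*p^2 + 160.594*p + 166.4922 = (p + 2.1)(p + 4.9)(p^2 + 4.6*p + 16.18) = 0 → Poles: -2.1, -2.3 + 3.3j, -2.3 - 3.3j, -4.9
Set numerator = 0: 2*p^2 + 7.2*p + 1.98 = 2*(p + 0.3)(p + 3.3) = 0 → Zeros: -0.3, -3.3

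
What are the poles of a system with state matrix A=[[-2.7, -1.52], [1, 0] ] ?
Eigenvalues solve det(λI - A) = 0.
Characteristic polynomial: λ^2 + 2.7*λ + 1.52 = 0.
Factor: (λ + 0.8)(λ + 1.9) = 0.
Roots: -0.8, -1.9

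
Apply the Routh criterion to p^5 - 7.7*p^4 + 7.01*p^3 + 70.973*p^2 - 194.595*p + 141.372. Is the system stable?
Routh array:
p^5: [1, 7.01, -194.595]; p^4: [-7.7, 70.973, 141.372]; p^3: [16.2273, -176.235]; p^2: [-12.6522, 141.372]; p^1: [5.08332]; p^0: [141.372]
First column: [1, -7.7, 16.2273, -12.6522, 5.08332, 141.372]. Sign changes = 4.
No, unstable (4 RHP root(s))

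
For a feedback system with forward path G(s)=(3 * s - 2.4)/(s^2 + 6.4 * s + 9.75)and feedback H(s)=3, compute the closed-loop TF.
Closed-loop T = G/(1+GH).
Numerator: G_num * H_den = 3*s - 2.4.
Denominator: G_den * H_den + G_num * H_num = (s^2 + 6.4*s + 9.75) + (9*s - 7.2) = s^2 + 15.4*s + 2.55.
T(s) = (3*s - 2.4)/(s^2 + 15.4*s + 2.55)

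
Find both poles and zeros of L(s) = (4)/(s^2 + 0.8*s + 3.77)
Set denominator = 0: s^2 + 0.8*s + 3.77 = 0 → Poles: -0.4 + 1.9j, -0.4 - 1.9j
Numerator is a nonzero constant (4) → Zeros: none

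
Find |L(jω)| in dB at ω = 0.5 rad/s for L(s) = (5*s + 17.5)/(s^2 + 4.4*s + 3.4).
Substitute s = j*0.5: L(j0.5) = 4.10669 - 2.07451j.
|L(j0.5)| = sqrt(Re² + Im²) = 4.601.
20*log₁₀(4.601) = 13.26 dB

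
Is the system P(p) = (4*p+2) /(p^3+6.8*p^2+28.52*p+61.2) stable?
Denominator: p^3 + 6.8*p^2 + 28.52*p + 61.2 = (p + 3.6)(p^2 + 3.2*p + 17). Poles: -1.6 + 3.8j, -1.6 - 3.8j, -3.6. All Re(p)<0: Yes (stable)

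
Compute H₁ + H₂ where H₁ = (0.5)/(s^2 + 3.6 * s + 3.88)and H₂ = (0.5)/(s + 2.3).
Parallel: H = H₁ + H₂ = (n₁·d₂ + n₂·d₁)/(d₁·d₂).
n₁·d₂ = 0.5*s + 1.15. n₂·d₁ = 0.5*s^2 + 1.8*s + 1.94. Sum = 0.5*s^2 + 2.3*s + 3.09. d₁·d₂ = s^3 + 5.9*s^2 + 12.16*s + 8.924.
H(s) = (0.5*s^2 + 2.3*s + 3.09)/(s^3 + 5.9*s^2 + 12.16*s + 8.924)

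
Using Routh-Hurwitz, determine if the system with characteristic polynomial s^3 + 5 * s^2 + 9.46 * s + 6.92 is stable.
Routh array:
s^3: [1, 9.46]; s^2: [5, 6.92]; s^1: [8.076]; s^0: [6.92]
First column: [1, 5, 8.076, 6.92]. Sign changes = 0.
Yes, stable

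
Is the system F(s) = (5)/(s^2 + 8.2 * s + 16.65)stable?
Denominator: s^2 + 8.2*s + 16.65 = (s + 3.7)(s + 4.5). Poles: -3.7, -4.5. All Re(p)<0: Yes (stable)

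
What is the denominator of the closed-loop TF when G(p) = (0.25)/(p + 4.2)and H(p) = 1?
Characteristic poly = G_den * H_den + G_num * H_num = (p + 4.2) + (0.25) = p + 4.45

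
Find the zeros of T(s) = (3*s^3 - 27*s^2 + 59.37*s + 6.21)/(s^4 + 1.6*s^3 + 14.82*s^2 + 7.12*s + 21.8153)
Set numerator = 0: 3*s^3 - 27*s^2 + 59.37*s + 6.21 = 3*(s + 0.1)(s - 4.6)(s - 4.5) = 0 → Zeros: -0.1, 4.5, 4.6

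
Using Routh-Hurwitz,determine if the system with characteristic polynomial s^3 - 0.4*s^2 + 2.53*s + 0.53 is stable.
Routh array:
s^3: [1, 2.53]; s^2: [-0.4, 0.53]; s^1: [3.855]; s^0: [0.53]
First column: [1, -0.4, 3.855, 0.53]. Sign changes = 2.
No, unstable (2 RHP root(s))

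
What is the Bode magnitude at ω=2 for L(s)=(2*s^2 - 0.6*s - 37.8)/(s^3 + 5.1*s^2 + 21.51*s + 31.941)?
Substitute s = j*2: L(j2) = -0.419685 + 1.16951j.
|L(j2)| = sqrt(Re² + Im²) = 1.243.
20*log₁₀(1.243) = 1.89 dB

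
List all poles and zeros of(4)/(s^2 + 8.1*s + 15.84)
Set denominator = 0: s^2 + 8.1*s + 15.84 = (s + 3.3)(s + 4.8) = 0 → Poles: -3.3, -4.8
Numerator is a nonzero constant (4) → Zeros: none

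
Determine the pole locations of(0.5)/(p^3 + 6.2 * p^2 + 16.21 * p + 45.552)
Set denominator = 0: p^3 + 6.2*p^2 + 16.21*p + 45.552 = (p + 4.8)(p^2 + 1.4*p + 9.49) = 0 → Poles: -0.7 + 3j, -0.7 - 3j, -4.8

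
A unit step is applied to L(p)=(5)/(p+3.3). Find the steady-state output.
FVT: lim_{t→∞} y(t) = lim_{p→0} p*Y(p) where Y(p) = L(p)/p.
= lim_{p→0} L(p) = L(0) = num(0)/den(0) = 5/3.3 = 1.515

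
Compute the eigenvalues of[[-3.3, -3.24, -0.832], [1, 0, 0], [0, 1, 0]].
Eigenvalues solve det(λI - A) = 0.
Characteristic polynomial: λ^3 + 3.3*λ^2 + 3.24*λ + 0.832 = 0.
Factor: (λ + 1.3)(λ + 1.6)(λ + 0.4) = 0.
Roots: -0.4, -1.3, -1.6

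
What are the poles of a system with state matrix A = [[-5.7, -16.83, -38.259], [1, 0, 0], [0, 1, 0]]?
Eigenvalues solve det(λI - A) = 0.
Characteristic polynomial: λ^3 + 5.7*λ^2 + 16.83*λ + 38.259 = 0.
Factor: (λ + 3.9)(λ^2 + 1.8*λ + 9.81) = 0.
Roots: -0.9 + 3j, -0.9 - 3j, -3.9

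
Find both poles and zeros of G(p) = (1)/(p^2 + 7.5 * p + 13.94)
Set denominator = 0: p^2 + 7.5*p + 13.94 = (p + 3.4)(p + 4.1) = 0 → Poles: -3.4, -4.1
Numerator is a nonzero constant (1) → Zeros: none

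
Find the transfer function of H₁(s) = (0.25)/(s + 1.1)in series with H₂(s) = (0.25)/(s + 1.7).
Series: H = H₁ · H₂ = (n₁·n₂)/(d₁·d₂).
Num: n₁·n₂ = 0.0625. Den: d₁·d₂ = s^2 + 2.8*s + 1.87.
H(s) = (0.0625)/(s^2 + 2.8*s + 1.87)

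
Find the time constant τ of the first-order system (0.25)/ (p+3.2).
First-order system: τ = -1/pole. Pole = -3.2. τ = -1/(-3.2) = 0.3125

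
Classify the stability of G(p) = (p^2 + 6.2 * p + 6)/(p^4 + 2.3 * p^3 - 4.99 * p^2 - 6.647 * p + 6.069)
Denominator: p^4 + 2.3*p^3 - 4.99*p^2 - 6.647*p + 6.069 = (p - 0.7)(p - 1.7)(p + 1.7)(p + 3). Poles: -1.7, -3, 0.7, 1.7. Unstable (2 pole(s) in RHP)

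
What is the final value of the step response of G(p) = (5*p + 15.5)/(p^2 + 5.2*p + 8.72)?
FVT: lim_{t→∞} y(t) = lim_{p→0} p*Y(p) where Y(p) = G(p)/p.
= lim_{p→0} G(p) = G(0) = num(0)/den(0) = 15.5/8.72 = 1.778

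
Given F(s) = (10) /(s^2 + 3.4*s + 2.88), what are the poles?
Set denominator = 0: s^2 + 3.4*s + 2.88 = (s + 1.8)(s + 1.6) = 0 → Poles: -1.6, -1.8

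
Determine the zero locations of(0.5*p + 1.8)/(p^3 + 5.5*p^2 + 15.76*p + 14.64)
Set numerator = 0: 0.5*p + 1.8 = 0 → Zeros: -3.6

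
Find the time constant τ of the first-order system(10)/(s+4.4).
First-order system: τ = -1/pole. Pole = -4.4. τ = -1/(-4.4) = 0.2273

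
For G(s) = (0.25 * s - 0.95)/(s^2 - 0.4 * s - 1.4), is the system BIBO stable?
Denominator: s^2 - 0.4*s - 1.4 = (s - 1.4)(s + 1). Poles: -1, 1.4. All Re(p)<0: No (unstable)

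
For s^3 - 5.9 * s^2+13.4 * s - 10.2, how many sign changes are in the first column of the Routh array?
Routh array:
s^3: [1, 13.4]; s^2: [-5.9, -10.2]; s^1: [11.6712]; s^0: [-10.2]
First column: [1, -5.9, 11.6712, -10.2]. Sign changes = 3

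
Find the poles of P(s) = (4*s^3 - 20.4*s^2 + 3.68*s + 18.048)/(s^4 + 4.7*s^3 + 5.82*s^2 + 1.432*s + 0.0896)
Set denominator = 0: s^4 + 4.7*s^3 + 5.82*s^2 + 1.432*s + 0.0896 = (s + 1.6)(s + 0.1)(s + 0.2)(s + 2.8) = 0 → Poles: -0.1, -0.2, -1.6, -2.8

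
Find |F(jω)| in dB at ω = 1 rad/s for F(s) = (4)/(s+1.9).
Substitute s = j*1: F(j1) = 1.64859 - 0.867679j.
|F(j1)| = sqrt(Re² + Im²) = 1.863.
20*log₁₀(1.863) = 5.40 dB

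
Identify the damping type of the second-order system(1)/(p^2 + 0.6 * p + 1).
Standard form: ωn²/(p²+2ζωn·p+ωn²) gives ωn=1, ζ=0.3.
Underdamped (ζ = 0.3 < 1)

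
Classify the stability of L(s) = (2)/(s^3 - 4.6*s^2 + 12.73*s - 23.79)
Denominator: s^3 - 4.6*s^2 + 12.73*s - 23.79 = (s - 3)(s^2 - 1.6*s + 7.93). Poles: 0.8 + 2.7j, 0.8 - 2.7j, 3. Unstable (3 pole(s) in RHP)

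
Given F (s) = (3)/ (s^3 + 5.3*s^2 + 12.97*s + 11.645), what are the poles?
Set denominator = 0: s^3 + 5.3*s^2 + 12.97*s + 11.645 = (s + 1.7)(s^2 + 3.6*s + 6.85) = 0 → Poles: -1.7, -1.8 + 1.9j, -1.8 - 1.9j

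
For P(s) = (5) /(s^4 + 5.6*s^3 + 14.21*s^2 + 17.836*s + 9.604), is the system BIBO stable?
Denominator: s^4 + 5.6*s^3 + 14.21*s^2 + 17.836*s + 9.604 = (s^2 + 2.8*s + 2.45)(s^2 + 2.8*s + 3.92). Poles: -1.4 + 0.7j, -1.4 + 1.4j, -1.4 - 0.7j, -1.4 - 1.4j. All Re(p)<0: Yes (stable)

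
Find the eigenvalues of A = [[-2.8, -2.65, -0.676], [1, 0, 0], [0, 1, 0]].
Eigenvalues solve det(λI - A) = 0.
Characteristic polynomial: λ^3 + 2.8*λ^2 + 2.65*λ + 0.676 = 0.
Factor: (λ + 0.4)(λ^2 + 2.4*λ + 1.69) = 0.
Roots: -0.4, -1.2 + 0.5j, -1.2 - 0.5j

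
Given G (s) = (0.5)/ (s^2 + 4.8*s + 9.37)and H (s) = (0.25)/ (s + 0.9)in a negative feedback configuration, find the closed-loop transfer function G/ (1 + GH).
Closed-loop T = G/(1+GH).
Numerator: G_num * H_den = 0.5*s + 0.45.
Denominator: G_den * H_den + G_num * H_num = (s^3 + 5.7*s^2 + 13.69*s + 8.433) + (0.125) = s^3 + 5.7*s^2 + 13.69*s + 8.558.
T(s) = (0.5*s + 0.45)/(s^3 + 5.7*s^2 + 13.69*s + 8.558)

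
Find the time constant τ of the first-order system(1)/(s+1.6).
First-order system: τ = -1/pole. Pole = -1.6. τ = -1/(-1.6) = 0.625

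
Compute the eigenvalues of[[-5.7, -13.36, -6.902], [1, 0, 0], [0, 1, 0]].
Eigenvalues solve det(λI - A) = 0.
Characteristic polynomial: λ^3 + 5.7*λ^2 + 13.36*λ + 6.902 = 0.
Factor: (λ + 0.7)(λ^2 + 5*λ + 9.86) = 0.
Roots: -0.7, -2.5 + 1.9j, -2.5 - 1.9j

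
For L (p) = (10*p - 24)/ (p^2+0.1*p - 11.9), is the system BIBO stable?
Denominator: p^2 + 0.1*p - 11.9 = (p - 3.4)(p + 3.5). Poles: -3.5, 3.4. All Re(p)<0: No (unstable)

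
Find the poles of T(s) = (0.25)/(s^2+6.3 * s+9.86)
Set denominator = 0: s^2 + 6.3*s + 9.86 = (s + 3.4)(s + 2.9) = 0 → Poles: -2.9, -3.4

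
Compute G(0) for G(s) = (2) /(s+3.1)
DC gain = G(0) = num(0)/den(0) = 2/3.1 = 0.6452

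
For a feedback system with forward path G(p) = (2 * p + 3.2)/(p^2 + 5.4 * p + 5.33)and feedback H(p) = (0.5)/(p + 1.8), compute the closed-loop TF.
Closed-loop T = G/(1+GH).
Numerator: G_num * H_den = 2*p^2 + 6.8*p + 5.76.
Denominator: G_den * H_den + G_num * H_num = (p^3 + 7.2*p^2 + 15.05*p + 9.594) + (p + 1.6) = p^3 + 7.2*p^2 + 16.05*p + 11.194.
T(p) = (2*p^2 + 6.8*p + 5.76)/(p^3 + 7.2*p^2 + 16.05*p + 11.194)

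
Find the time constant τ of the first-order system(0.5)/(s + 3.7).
First-order system: τ = -1/pole. Pole = -3.7. τ = -1/(-3.7) = 0.2703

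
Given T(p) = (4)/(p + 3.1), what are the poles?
Set denominator = 0: p + 3.1 = 0 → Poles: -3.1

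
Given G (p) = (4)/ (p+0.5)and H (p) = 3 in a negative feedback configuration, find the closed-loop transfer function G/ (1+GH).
Closed-loop T = G/(1+GH).
Numerator: G_num * H_den = 4.
Denominator: G_den * H_den + G_num * H_num = (p + 0.5) + (12) = p + 12.5.
T(p) = (4)/(p + 12.5)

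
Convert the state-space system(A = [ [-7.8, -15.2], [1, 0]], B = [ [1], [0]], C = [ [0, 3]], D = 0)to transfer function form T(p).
T(p) = C(pI - A)⁻¹B + D.
Characteristic polynomial det(pI - A) = p^2 + 7.8*p + 15.2.
Numerator from C·adj(pI-A)·B + D·det(pI-A) = 3.
T(p) = (3)/(p^2 + 7.8*p + 15.2)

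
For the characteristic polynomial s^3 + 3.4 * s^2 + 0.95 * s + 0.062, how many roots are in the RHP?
s^3 + 3.4*s^2 + 0.95*s + 0.062 = (s + 0.1)(s + 3.1)(s + 0.2). Poles: -0.1, -0.2, -3.1. RHP poles (Re>0): 0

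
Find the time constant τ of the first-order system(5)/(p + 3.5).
First-order system: τ = -1/pole. Pole = -3.5. τ = -1/(-3.5) = 0.2857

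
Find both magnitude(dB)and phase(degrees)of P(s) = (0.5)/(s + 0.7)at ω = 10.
Substitute s = j*10: P(j10) = 0.00348293 - 0.0497562j.
|P| = 20*log₁₀(sqrt(Re²+Im²)) = -26.04 dB.
∠P = atan2(Im, Re) = -86.00°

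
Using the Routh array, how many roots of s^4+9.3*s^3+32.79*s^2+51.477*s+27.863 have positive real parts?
Routh array:
s^4: [1, 32.79, 27.863]; s^3: [9.3, 51.477]; s^2: [27.2548, 27.863]; s^1: [41.9695]; s^0: [27.863]
First column: [1, 9.3, 27.2548, 41.9695, 27.863]. Sign changes = RHP roots = 0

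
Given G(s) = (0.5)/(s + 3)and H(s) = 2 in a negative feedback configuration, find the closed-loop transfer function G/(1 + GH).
Closed-loop T = G/(1+GH).
Numerator: G_num * H_den = 0.5.
Denominator: G_den * H_den + G_num * H_num = (s + 3) + (1) = s + 4.
T(s) = (0.5)/(s + 4)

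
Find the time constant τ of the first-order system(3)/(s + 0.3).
First-order system: τ = -1/pole. Pole = -0.3. τ = -1/(-0.3) = 3.333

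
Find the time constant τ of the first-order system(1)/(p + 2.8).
First-order system: τ = -1/pole. Pole = -2.8. τ = -1/(-2.8) = 0.3571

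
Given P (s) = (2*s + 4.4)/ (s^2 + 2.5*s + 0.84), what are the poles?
Set denominator = 0: s^2 + 2.5*s + 0.84 = (s + 0.4)(s + 2.1) = 0 → Poles: -0.4, -2.1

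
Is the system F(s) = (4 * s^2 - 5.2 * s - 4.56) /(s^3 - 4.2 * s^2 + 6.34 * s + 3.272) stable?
Denominator: s^3 - 4.2*s^2 + 6.34*s + 3.272 = (s + 0.4)(s^2 - 4.6*s + 8.18). Poles: -0.4, 2.3 + 1.7j, 2.3 - 1.7j. All Re(p)<0: No (unstable)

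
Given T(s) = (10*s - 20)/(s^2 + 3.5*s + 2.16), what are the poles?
Set denominator = 0: s^2 + 3.5*s + 2.16 = (s + 0.8)(s + 2.7) = 0 → Poles: -0.8, -2.7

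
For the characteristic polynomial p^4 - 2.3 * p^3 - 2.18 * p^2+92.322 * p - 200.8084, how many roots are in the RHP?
p^4 - 2.3*p^3 - 2.18*p^2 + 92.322*p - 200.8084 = (p - 2.3)(p + 4.6)(p^2 - 4.6*p + 18.98). Poles: -4.6, 2.3, 2.3 + 3.7j, 2.3 - 3.7j. RHP poles (Re>0): 3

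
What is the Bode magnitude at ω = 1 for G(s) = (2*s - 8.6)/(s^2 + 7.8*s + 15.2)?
Substitute s = j*1: G(j1) = -0.405821 + 0.363761j.
|G(j1)| = sqrt(Re² + Im²) = 0.545.
20*log₁₀(0.545) = -5.27 dB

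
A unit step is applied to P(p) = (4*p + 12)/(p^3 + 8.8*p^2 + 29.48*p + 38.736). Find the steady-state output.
FVT: lim_{t→∞} y(t) = lim_{p→0} p*Y(p) where Y(p) = P(p)/p.
= lim_{p→0} P(p) = P(0) = num(0)/den(0) = 12/38.736 = 0.3098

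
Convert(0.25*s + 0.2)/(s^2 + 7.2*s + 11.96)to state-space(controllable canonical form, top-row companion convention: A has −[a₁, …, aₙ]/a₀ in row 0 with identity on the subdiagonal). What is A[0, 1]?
Reachable canonical form for den = s^2 + 7.2*s + 11.96: top row of A = -[a₁,a₂,...,aₙ]/a₀, ones on the subdiagonal, zeros elsewhere.
A = [[-7.2, -11.96], [1, 0]].
A[0,1] = -11.96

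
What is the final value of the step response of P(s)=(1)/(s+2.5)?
FVT: lim_{t→∞} y(t) = lim_{s→0} s*Y(s) where Y(s) = P(s)/s.
= lim_{s→0} P(s) = P(0) = num(0)/den(0) = 1/2.5 = 0.4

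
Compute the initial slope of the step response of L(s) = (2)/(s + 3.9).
IVT: y'(0⁺) = lim_{s→∞} s²·Y(s) = lim_{s→∞} s·L(s).
deg(num) = 0, deg(den) = 1, relative degree = 1, so s·L(s) → (leading num)/(leading den) = 2/1 = 2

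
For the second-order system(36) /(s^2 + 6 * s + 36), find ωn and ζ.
Standard form: ωn²/(s²+2ζωn·s+ωn²).
const=36=ωn² → ωn=6, s coeff=6=2ζωn → ζ=0.5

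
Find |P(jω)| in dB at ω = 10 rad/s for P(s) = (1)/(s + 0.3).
Substitute s = j*10: P(j10) = 0.0029973 - 0.0999101j.
|P(j10)| = sqrt(Re² + Im²) = 0.09996.
20*log₁₀(0.09996) = -20.00 dB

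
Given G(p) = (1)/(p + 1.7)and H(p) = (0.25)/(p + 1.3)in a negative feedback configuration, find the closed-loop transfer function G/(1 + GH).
Closed-loop T = G/(1+GH).
Numerator: G_num * H_den = p + 1.3.
Denominator: G_den * H_den + G_num * H_num = (p^2 + 3*p + 2.21) + (0.25) = p^2 + 3*p + 2.46.
T(p) = (p + 1.3)/(p^2 + 3*p + 2.46)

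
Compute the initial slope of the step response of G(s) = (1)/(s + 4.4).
IVT: y'(0⁺) = lim_{s→∞} s²·Y(s) = lim_{s→∞} s·G(s).
deg(num) = 0, deg(den) = 1, relative degree = 1, so s·G(s) → (leading num)/(leading den) = 1/1 = 1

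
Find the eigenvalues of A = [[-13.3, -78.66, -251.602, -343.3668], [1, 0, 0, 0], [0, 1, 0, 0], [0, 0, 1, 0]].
Eigenvalues solve det(λI - A) = 0.
Characteristic polynomial: λ^4 + 13.3*λ^3 + 78.66*λ^2 + 251.602*λ + 343.3668 = 0.
Factor: (λ + 4.1)(λ + 4.2)(λ^2 + 5*λ + 19.94) = 0.
Roots: -2.5 + 3.7j, -2.5 - 3.7j, -4.1, -4.2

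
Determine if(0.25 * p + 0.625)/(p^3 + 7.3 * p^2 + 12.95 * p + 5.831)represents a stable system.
Denominator: p^3 + 7.3*p^2 + 12.95*p + 5.831 = (p + 1.7)(p + 4.9)(p + 0.7). Poles: -0.7, -1.7, -4.9. All Re(p)<0: Yes (stable)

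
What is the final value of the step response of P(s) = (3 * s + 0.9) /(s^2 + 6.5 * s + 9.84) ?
FVT: lim_{t→∞} y(t) = lim_{s→0} s*Y(s) where Y(s) = P(s)/s.
= lim_{s→0} P(s) = P(0) = num(0)/den(0) = 0.9/9.84 = 0.09146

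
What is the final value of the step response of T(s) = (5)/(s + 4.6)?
FVT: lim_{t→∞} y(t) = lim_{s→0} s*Y(s) where Y(s) = T(s)/s.
= lim_{s→0} T(s) = T(0) = num(0)/den(0) = 5/4.6 = 1.087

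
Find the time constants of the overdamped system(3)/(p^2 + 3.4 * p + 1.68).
Overdamped: real poles at -0.6, -2.8. τ = -1/pole → τ₁ = 1.667, τ₂ = 0.3571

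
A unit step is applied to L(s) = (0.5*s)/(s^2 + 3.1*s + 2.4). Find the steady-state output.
FVT: lim_{t→∞} y(t) = lim_{s→0} s*Y(s) where Y(s) = L(s)/s.
= lim_{s→0} L(s) = L(0) = num(0)/den(0) = 0/2.4 = 0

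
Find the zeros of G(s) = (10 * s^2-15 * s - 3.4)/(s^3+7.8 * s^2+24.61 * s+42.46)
Set numerator = 0: 10*s^2 - 15*s - 3.4 = 10*(s + 0.2)(s - 1.7) = 0 → Zeros: -0.2, 1.7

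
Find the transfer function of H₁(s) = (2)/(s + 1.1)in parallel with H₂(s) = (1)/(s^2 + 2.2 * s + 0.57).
Parallel: H = H₁ + H₂ = (n₁·d₂ + n₂·d₁)/(d₁·d₂).
n₁·d₂ = 2*s^2 + 4.4*s + 1.14. n₂·d₁ = s + 1.1. Sum = 2*s^2 + 5.4*s + 2.24. d₁·d₂ = s^3 + 3.3*s^2 + 2.99*s + 0.627.
H(s) = (2*s^2 + 5.4*s + 2.24)/(s^3 + 3.3*s^2 + 2.99*s + 0.627)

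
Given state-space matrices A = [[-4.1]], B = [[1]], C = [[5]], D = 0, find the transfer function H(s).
H(s) = C(sI - A)⁻¹B + D.
Characteristic polynomial det(sI - A) = s + 4.1.
Numerator from C·adj(sI-A)·B + D·det(sI-A) = 5.
H(s) = (5)/(s + 4.1)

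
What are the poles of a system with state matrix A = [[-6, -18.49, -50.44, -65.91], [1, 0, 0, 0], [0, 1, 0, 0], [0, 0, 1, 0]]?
Eigenvalues solve det(λI - A) = 0.
Characteristic polynomial: λ^4 + 6*λ^3 + 18.49*λ^2 + 50.44*λ + 65.91 = 0.
Factor: (λ + 3)(λ + 2.6)(λ^2 + 0.4*λ + 8.45) = 0.
Roots: -0.2 + 2.9j, -0.2 - 2.9j, -2.6, -3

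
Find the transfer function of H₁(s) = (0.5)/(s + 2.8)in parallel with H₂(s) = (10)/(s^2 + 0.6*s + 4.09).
Parallel: H = H₁ + H₂ = (n₁·d₂ + n₂·d₁)/(d₁·d₂).
n₁·d₂ = 0.5*s^2 + 0.3*s + 2.045. n₂·d₁ = 10*s + 28. Sum = 0.5*s^2 + 10.3*s + 30.045. d₁·d₂ = s^3 + 3.4*s^2 + 5.77*s + 11.452.
H(s) = (0.5*s^2 + 10.3*s + 30.045)/(s^3 + 3.4*s^2 + 5.77*s + 11.452)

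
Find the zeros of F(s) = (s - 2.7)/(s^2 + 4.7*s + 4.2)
Set numerator = 0: s - 2.7 = 0 → Zeros: 2.7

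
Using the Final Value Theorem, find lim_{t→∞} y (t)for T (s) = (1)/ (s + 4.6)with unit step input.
FVT: lim_{t→∞} y(t) = lim_{s→0} s*Y(s) where Y(s) = T(s)/s.
= lim_{s→0} T(s) = T(0) = num(0)/den(0) = 1/4.6 = 0.2174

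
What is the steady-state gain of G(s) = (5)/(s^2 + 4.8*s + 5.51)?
DC gain = G(0) = num(0)/den(0) = 5/5.51 = 0.9074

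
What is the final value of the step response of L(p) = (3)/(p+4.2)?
FVT: lim_{t→∞} y(t) = lim_{p→0} p*Y(p) where Y(p) = L(p)/p.
= lim_{p→0} L(p) = L(0) = num(0)/den(0) = 3/4.2 = 0.7143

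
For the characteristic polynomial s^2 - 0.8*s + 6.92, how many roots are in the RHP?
Poles: 0.4 + 2.6j, 0.4 - 2.6j. RHP poles (Re>0): 2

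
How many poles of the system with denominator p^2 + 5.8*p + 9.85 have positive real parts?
Poles: -2.9 + 1.2j, -2.9 - 1.2j. RHP poles (Re>0): 0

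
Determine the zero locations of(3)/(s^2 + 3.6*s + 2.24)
Numerator is a nonzero constant (3) → Zeros: none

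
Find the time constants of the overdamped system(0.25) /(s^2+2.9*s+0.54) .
Overdamped: real poles at -0.2, -2.7. τ = -1/pole → τ₁ = 5, τ₂ = 0.3704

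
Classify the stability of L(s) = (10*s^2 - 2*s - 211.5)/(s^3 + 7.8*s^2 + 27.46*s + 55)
Denominator: s^3 + 7.8*s^2 + 27.46*s + 55 = (s + 4.4)(s^2 + 3.4*s + 12.5). Poles: -1.7 + 3.1j, -1.7 - 3.1j, -4.4. Stable (all poles in LHP)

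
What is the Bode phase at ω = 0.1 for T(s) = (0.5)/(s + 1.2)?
Substitute s = j*0.1: T(j0.1) = 0.413793 - 0.0344828j.
∠T(j0.1) = atan2(Im, Re) = atan2(-0.0344828, 0.413793) = -4.76°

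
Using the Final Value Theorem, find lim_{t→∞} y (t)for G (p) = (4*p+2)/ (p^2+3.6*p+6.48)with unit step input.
FVT: lim_{t→∞} y(t) = lim_{p→0} p*Y(p) where Y(p) = G(p)/p.
= lim_{p→0} G(p) = G(0) = num(0)/den(0) = 2/6.48 = 0.3086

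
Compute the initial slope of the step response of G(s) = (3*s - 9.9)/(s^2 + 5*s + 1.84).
IVT: y'(0⁺) = lim_{s→∞} s²·Y(s) = lim_{s→∞} s·G(s).
deg(num) = 1, deg(den) = 2, relative degree = 1, so s·G(s) → (leading num)/(leading den) = 3/1 = 3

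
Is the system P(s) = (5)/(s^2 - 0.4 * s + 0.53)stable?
Denominator: s^2 - 0.4*s + 0.53. Poles: 0.2 + 0.7j, 0.2 - 0.7j. All Re(p)<0: No (unstable)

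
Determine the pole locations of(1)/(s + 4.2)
Set denominator = 0: s + 4.2 = 0 → Poles: -4.2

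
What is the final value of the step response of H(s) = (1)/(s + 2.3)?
FVT: lim_{t→∞} y(t) = lim_{s→0} s*Y(s) where Y(s) = H(s)/s.
= lim_{s→0} H(s) = H(0) = num(0)/den(0) = 1/2.3 = 0.4348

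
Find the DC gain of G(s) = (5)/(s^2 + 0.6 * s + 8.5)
DC gain = G(0) = num(0)/den(0) = 5/8.5 = 0.5882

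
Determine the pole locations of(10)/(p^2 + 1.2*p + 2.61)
Set denominator = 0: p^2 + 1.2*p + 2.61 = 0 → Poles: -0.6 + 1.5j, -0.6 - 1.5j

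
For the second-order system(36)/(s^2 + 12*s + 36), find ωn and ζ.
Standard form: ωn²/(s²+2ζωn·s+ωn²).
const=36=ωn² → ωn=6, s coeff=12=2ζωn → ζ=1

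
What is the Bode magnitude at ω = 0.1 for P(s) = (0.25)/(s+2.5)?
Substitute s = j*0.1: P(j0.1) = 0.0998403 - 0.00399361j.
|P(j0.1)| = sqrt(Re² + Im²) = 0.09992.
20*log₁₀(0.09992) = -20.01 dB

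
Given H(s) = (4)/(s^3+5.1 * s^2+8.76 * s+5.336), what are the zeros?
Numerator is a nonzero constant (4) → Zeros: none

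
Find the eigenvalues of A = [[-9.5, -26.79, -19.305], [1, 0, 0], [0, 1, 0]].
Eigenvalues solve det(λI - A) = 0.
Characteristic polynomial: λ^3 + 9.5*λ^2 + 26.79*λ + 19.305 = 0.
Factor: (λ + 3.9)(λ + 4.5)(λ + 1.1) = 0.
Roots: -1.1, -3.9, -4.5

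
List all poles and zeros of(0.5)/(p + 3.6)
Set denominator = 0: p + 3.6 = 0 → Poles: -3.6
Numerator is a nonzero constant (0.5) → Zeros: none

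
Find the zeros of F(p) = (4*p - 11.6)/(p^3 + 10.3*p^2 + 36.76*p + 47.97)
Set numerator = 0: 4*p - 11.6 = 0 → Zeros: 2.9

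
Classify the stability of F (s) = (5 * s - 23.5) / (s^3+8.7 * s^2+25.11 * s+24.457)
Denominator: s^3 + 8.7*s^2 + 25.11*s + 24.457 = (s + 3.7)(s^2 + 5*s + 6.61). Poles: -2.5 + 0.6j, -2.5 - 0.6j, -3.7. Stable (all poles in LHP)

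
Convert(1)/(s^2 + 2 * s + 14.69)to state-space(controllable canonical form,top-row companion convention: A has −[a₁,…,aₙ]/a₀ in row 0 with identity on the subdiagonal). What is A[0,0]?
Reachable canonical form for den = s^2 + 2*s + 14.69: top row of A = -[a₁,a₂,...,aₙ]/a₀, ones on the subdiagonal, zeros elsewhere.
A = [[-2, -14.69], [1, 0]].
A[0,0] = -2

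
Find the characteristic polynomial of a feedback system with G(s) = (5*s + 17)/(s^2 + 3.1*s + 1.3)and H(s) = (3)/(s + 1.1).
Characteristic poly = G_den * H_den + G_num * H_num = (s^3 + 4.2*s^2 + 4.71*s + 1.43) + (15*s + 51) = s^3 + 4.2*s^2 + 19.71*s + 52.43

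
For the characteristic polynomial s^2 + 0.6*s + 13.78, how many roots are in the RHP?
Poles: -0.3 + 3.7j, -0.3 - 3.7j. RHP poles (Re>0): 0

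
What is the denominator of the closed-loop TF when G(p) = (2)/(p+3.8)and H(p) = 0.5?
Characteristic poly = G_den * H_den + G_num * H_num = (p + 3.8) + (1) = p + 4.8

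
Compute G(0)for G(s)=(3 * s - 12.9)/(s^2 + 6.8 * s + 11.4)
DC gain = G(0) = num(0)/den(0) = -12.9/11.4 = -1.132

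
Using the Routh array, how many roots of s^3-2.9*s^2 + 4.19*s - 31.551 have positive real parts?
Routh array:
s^3: [1, 4.19]; s^2: [-2.9, -31.551]; s^1: [-6.68966]; s^0: [-31.551]
First column: [1, -2.9, -6.68966, -31.551]. Sign changes = RHP roots = 1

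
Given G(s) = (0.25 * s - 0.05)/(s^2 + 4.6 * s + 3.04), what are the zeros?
Set numerator = 0: 0.25*s - 0.05 = 0 → Zeros: 0.2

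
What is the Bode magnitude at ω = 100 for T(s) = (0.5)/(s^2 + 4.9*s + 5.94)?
Substitute s = j*100: T(j100) = -4.99097e-05 - 2.44703e-06j.
|T(j100)| = sqrt(Re² + Im²) = 4.997e-05.
20*log₁₀(4.997e-05) = -86.03 dB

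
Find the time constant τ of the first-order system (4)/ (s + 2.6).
First-order system: τ = -1/pole. Pole = -2.6. τ = -1/(-2.6) = 0.3846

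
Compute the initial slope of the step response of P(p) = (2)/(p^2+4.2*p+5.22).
IVT: y'(0⁺) = lim_{p→∞} p²·Y(p) = lim_{p→∞} p·P(p).
deg(num) = 0, deg(den) = 2, relative degree = 2 ≥ 2, so p·P(p) → 0. Initial slope = 0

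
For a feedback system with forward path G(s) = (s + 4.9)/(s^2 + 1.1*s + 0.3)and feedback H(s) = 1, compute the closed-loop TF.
Closed-loop T = G/(1+GH).
Numerator: G_num * H_den = s + 4.9.
Denominator: G_den * H_den + G_num * H_num = (s^2 + 1.1*s + 0.3) + (s + 4.9) = s^2 + 2.1*s + 5.2.
T(s) = (s + 4.9)/(s^2 + 2.1*s + 5.2)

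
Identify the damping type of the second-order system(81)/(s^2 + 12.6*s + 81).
Standard form: ωn²/(s²+2ζωn·s+ωn²) gives ωn=9, ζ=0.7.
Underdamped (ζ = 0.7 < 1)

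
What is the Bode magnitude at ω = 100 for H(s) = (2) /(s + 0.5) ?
Substitute s = j*100: H(j100) = 9.99975e-05 - 0.0199995j.
|H(j100)| = sqrt(Re² + Im²) = 0.02.
20*log₁₀(0.02) = -33.98 dB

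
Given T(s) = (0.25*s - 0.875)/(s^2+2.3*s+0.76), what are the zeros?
Set numerator = 0: 0.25*s - 0.875 = 0 → Zeros: 3.5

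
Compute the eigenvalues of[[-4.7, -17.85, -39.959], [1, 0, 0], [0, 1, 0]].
Eigenvalues solve det(λI - A) = 0.
Characteristic polynomial: λ^3 + 4.7*λ^2 + 17.85*λ + 39.959 = 0.
Factor: (λ + 3.1)(λ^2 + 1.6*λ + 12.89) = 0.
Roots: -0.8 + 3.5j, -0.8 - 3.5j, -3.1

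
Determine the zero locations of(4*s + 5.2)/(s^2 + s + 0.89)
Set numerator = 0: 4*s + 5.2 = 0 → Zeros: -1.3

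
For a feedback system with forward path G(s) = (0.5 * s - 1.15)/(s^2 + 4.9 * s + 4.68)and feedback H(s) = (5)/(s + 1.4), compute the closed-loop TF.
Closed-loop T = G/(1+GH).
Numerator: G_num * H_den = 0.5*s^2 - 0.45*s - 1.61.
Denominator: G_den * H_den + G_num * H_num = (s^3 + 6.3*s^2 + 11.54*s + 6.552) + (2.5*s - 5.75) = s^3 + 6.3*s^2 + 14.04*s + 0.802.
T(s) = (0.5*s^2 - 0.45*s - 1.61)/(s^3 + 6.3*s^2 + 14.04*s + 0.802)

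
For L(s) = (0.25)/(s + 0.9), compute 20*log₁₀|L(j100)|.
Substitute s = j*100: L(j100) = 2.24982e-05 - 0.0024998j.
|L(j100)| = sqrt(Re² + Im²) = 0.0025.
20*log₁₀(0.0025) = -52.04 dB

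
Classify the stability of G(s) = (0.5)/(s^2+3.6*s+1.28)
Denominator: s^2 + 3.6*s + 1.28 = (s + 3.2)(s + 0.4). Poles: -0.4, -3.2. Stable (all poles in LHP)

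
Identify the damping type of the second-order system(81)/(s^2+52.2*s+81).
Standard form: ωn²/(s²+2ζωn·s+ωn²) gives ωn=9, ζ=2.9.
Overdamped (ζ = 2.9 > 1)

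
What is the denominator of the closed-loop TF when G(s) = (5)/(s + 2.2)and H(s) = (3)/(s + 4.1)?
Characteristic poly = G_den * H_den + G_num * H_num = (s^2 + 6.3*s + 9.02) + (15) = s^2 + 6.3*s + 24.02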